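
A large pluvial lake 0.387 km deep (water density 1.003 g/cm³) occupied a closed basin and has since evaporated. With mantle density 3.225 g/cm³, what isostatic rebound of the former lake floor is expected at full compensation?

u = d ρ_w/ρ_m = 0.387 km × 1.003/3.225 = 0.12 km.

0.12 km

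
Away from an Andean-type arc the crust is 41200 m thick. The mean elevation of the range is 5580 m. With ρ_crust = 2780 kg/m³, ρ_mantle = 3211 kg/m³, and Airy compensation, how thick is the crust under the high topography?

Root depth r = h ρ_c / (ρ_m − ρ_c) = 5580 m × 2780 / 431 = 35990 m.
Total thickness = T + h + r = 41200 m + 5580 m + 35990 m = 82800 m.

82800 m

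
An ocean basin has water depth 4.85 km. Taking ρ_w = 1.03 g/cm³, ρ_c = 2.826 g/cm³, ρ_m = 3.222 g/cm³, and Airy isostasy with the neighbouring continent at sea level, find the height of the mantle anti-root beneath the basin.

22 km

For local isostatic compensation: replacing crust with seawater at the top is compensated by replacing crust with mantle at the base: d (ρ_c − ρ_w) = a (ρ_m − ρ_c).
a = d (ρ_c − ρ_w)/(ρ_m − ρ_c) = 4.85 km × 1.796/0.396 = 22 km.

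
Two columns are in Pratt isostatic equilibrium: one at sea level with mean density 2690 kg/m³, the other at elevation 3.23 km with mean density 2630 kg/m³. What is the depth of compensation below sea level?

ρ_ref D = ρ (D + h) → D (ρ_ref − ρ) = ρ h.
D = ρ h/(ρ_ref − ρ) = 2630 × 3.23 km/(2690 − 2630) = 142 km.

142 km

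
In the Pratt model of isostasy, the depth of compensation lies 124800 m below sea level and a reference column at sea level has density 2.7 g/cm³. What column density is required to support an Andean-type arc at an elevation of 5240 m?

Pratt balance: ρ_ref D = ρ (D + h).
ρ = ρ_ref D/(D + h) = 2.7 × 124800 m/(124800 m + 5240 m) = 2.59 g/cm³.

2.59 g/cm³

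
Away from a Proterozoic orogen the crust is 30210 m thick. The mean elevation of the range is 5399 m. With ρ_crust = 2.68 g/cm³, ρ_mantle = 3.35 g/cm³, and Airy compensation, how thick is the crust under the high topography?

Root depth r = h ρ_c / (ρ_m − ρ_c) = 5399 m × 2.68 / 0.67 = 21600 m.
Total thickness = T + h + r = 30210 m + 5399 m + 21600 m = 57200 m.

57200 m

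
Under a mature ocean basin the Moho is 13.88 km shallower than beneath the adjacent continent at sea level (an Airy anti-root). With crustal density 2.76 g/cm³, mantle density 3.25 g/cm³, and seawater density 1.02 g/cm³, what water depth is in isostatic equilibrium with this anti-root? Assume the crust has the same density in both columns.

3.91 km

Replacing a thickness d of crust by seawater at the top must be balanced by replacing crust with mantle at the base: d (ρ_c − ρ_w) = a (ρ_m − ρ_c).
d = a (ρ_m − ρ_c)/(ρ_c − ρ_w) = 13.88 km × 0.49/1.74 = 3.91 km.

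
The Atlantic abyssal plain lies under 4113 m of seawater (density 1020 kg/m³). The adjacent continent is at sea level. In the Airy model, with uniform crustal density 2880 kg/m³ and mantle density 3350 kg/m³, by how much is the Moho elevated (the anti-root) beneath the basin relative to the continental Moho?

For local isostatic compensation: replacing crust with seawater at the top is compensated by replacing crust with mantle at the base: d (ρ_c − ρ_w) = a (ρ_m − ρ_c).
a = d (ρ_c − ρ_w)/(ρ_m − ρ_c) = 4113 m × 1860/470 = 16300 m.

16300 m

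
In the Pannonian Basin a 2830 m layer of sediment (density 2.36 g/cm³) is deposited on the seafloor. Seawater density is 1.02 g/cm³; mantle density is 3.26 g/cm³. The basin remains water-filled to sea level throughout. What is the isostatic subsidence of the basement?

Submarine loading: the sediment displaces seawater, and the subsidence is in turn flooded, so s (ρ_m − ρ_w) = t (ρ_sed − ρ_w).
s = 2830 m × (2.36 − 1.02) / (3.26 − 1.02) = 1690 m.

1690 m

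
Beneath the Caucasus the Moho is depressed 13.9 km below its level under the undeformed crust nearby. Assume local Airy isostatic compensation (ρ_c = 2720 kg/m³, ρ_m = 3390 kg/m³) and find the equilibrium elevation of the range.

By Archimedes' principle applied to the lithosphere: ρ_c h = (ρ_m − ρ_c) r.
h = r (ρ_m − ρ_c) / ρ_c = 13.9 km × (3390 − 2720) / 2720 = 3.42 km.

3.42 km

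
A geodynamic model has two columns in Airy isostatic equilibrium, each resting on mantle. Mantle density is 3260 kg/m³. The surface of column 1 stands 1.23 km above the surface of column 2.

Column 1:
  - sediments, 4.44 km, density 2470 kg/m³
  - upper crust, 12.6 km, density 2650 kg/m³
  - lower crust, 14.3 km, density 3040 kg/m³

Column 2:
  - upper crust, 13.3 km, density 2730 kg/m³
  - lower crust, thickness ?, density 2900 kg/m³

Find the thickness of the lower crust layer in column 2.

Take the compensation level at the base of the deeper column (depth z_c below the surface of column 1) and equate Σ ρ_i t_i down to z_c; mantle fills any gap and the z_c terms cancel.
Column 1: 4.44×2470 + 12.6×2650 + 14.3×3040 + (z_c − 31.34)×3260
Column 2: 1.23×0 + 13.3×2730 + x×2900 + (z_c − 1.23 − 13.3 − x)×3260
The z_c×3260 term appears on both sides and cancels. Collect the known terms of each column as K = Σ(ρt)_known − 3260 × (depth of known layers): K_1 = 87828.8 − 3260×31.34 = −14339.6; K_2 = 36309 − 3260×(1.23 + 13.3) = −11058.8.
Balance: K_1 = K_2 − x×(3260 − 2900), so x = (K_2 − K_1)/(3260 − 2900) = 3280.8/360 = 9.11 km.

9.11 km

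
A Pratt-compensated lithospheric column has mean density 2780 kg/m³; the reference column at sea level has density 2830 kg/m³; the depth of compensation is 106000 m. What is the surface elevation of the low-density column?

1910 m

ρ_ref D = ρ (D + h) → h = D (ρ_ref − ρ)/ρ.
h = 106000 m × (2830 − 2780)/2780 = 1910 m.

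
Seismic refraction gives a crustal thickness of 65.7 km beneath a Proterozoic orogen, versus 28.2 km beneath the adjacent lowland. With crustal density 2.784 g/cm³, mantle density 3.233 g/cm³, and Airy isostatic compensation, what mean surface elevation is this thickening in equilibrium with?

5.21 km

Excess crust Δ = 65.7 km − 28.2 km = 37.5 km, split between elevation h and root r with h + r = Δ.
Airy balance ρ_c h = (ρ_m − ρ_c) r gives r = h ρ_c/(ρ_m − ρ_c), so h (1 + ρ_c/(ρ_m − ρ_c)) = Δ, i.e. h = Δ (ρ_m − ρ_c)/ρ_m.
h = 37.5 km × 0.449/3.233 = 5.21 km.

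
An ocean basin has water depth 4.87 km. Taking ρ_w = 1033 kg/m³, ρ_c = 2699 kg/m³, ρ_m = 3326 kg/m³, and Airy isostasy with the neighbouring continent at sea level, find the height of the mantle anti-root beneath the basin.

12.9 km

Isostatic balance requires: replacing crust with seawater at the top is compensated by replacing crust with mantle at the base: d (ρ_c − ρ_w) = a (ρ_m − ρ_c).
a = d (ρ_c − ρ_w)/(ρ_m − ρ_c) = 4.87 km × 1666/627 = 12.9 km.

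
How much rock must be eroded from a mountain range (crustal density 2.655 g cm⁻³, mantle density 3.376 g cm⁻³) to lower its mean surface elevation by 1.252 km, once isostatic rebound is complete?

5.86 km

Net drop Δ = e − u = e − e ρ_c/ρ_m = e (ρ_m − ρ_c)/ρ_m.
e = Δ ρ_m/(ρ_m − ρ_c) = 1.252 km × 3.376/0.721 = 5.86 km.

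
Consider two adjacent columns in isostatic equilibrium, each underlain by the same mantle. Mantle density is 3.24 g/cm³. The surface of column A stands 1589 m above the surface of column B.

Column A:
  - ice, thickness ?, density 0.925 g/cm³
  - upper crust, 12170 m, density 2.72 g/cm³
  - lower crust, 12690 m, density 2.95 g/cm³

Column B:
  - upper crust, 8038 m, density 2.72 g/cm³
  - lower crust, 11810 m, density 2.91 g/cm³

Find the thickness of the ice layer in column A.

Take the compensation level at the base of the deeper column (depth z_c below the surface of column A) and equate Σ ρ_i t_i down to z_c; mantle fills any gap and the z_c terms cancel.
Column A: x×0.925 + 12170×2.72 + 12690×2.95 + (z_c − 24860 − x)×3.24
Column B: 1589×0 + 8038×2.72 + 11810×2.91 + (z_c − 1589 − 19848)×3.24
The z_c×3.24 term appears on both sides and cancels. Collect the known terms of each column as K = Σ(ρt)_known − 3.24 × (depth of known layers): K_A = 70537.9 − 3.24×24860 = −10008.5; K_B = 56230.46 − 3.24×(1589 + 19848) = −13225.42.
Balance: K_A − x×(3.24 − 0.925) = K_B, so x = (K_A − K_B)/(3.24 − 0.925) = 3216.92/2.315 = 1390 m.

1390 m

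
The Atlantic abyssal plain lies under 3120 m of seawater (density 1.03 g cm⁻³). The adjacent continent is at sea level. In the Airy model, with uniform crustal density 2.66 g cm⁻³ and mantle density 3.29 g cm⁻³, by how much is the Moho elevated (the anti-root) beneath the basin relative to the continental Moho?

8070 m

Isostatic balance requires: replacing crust with seawater at the top is compensated by replacing crust with mantle at the base: d (ρ_c − ρ_w) = a (ρ_m − ρ_c).
a = d (ρ_c − ρ_w)/(ρ_m − ρ_c) = 3120 m × 1.63/0.63 = 8070 m.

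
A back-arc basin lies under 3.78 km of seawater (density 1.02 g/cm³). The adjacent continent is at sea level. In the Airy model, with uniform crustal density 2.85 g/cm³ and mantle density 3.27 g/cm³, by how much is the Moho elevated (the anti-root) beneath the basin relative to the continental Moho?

16.5 km

Equating mass per unit area of the two columns: replacing crust with seawater at the top is compensated by replacing crust with mantle at the base: d (ρ_c − ρ_w) = a (ρ_m − ρ_c).
a = d (ρ_c − ρ_w)/(ρ_m − ρ_c) = 3.78 km × 1.83/0.42 = 16.5 km.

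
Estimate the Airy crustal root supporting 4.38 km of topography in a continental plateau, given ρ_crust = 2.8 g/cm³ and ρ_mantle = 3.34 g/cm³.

In Airy isostatic equilibrium: the weight of the topography is balanced by the buoyancy of the root, ρ_c h = (ρ_m − ρ_c) r.
r = h · ρ_c / (ρ_m − ρ_c) = 4.38 km × 2.8 / (3.34 − 2.8) = 22.7 km.

22.7 km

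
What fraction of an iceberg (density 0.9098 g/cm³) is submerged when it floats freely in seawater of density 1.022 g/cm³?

Submerged fraction = ρ_obj/ρ_fluid = 0.9098/1.022 = 89%.

89%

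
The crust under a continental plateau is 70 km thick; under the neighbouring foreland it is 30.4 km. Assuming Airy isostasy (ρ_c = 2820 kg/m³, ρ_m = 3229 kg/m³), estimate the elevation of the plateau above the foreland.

5.02 km

Excess crust Δ = 70 km − 30.4 km = 39.6 km, split between elevation h and root r with h + r = Δ.
Airy balance ρ_c h = (ρ_m − ρ_c) r gives r = h ρ_c/(ρ_m − ρ_c), so h (1 + ρ_c/(ρ_m − ρ_c)) = Δ, i.e. h = Δ (ρ_m − ρ_c)/ρ_m.
h = 39.6 km × 409/3229 = 5.02 km.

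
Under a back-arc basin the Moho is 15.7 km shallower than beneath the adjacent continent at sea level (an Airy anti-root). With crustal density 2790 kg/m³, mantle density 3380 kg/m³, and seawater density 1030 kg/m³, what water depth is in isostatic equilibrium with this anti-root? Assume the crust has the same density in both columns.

Replacing a thickness d of crust by seawater at the top must be balanced by replacing crust with mantle at the base: d (ρ_c − ρ_w) = a (ρ_m − ρ_c).
d = a (ρ_m − ρ_c)/(ρ_c − ρ_w) = 15.7 km × 590/1760 = 5.26 km.

5.26 km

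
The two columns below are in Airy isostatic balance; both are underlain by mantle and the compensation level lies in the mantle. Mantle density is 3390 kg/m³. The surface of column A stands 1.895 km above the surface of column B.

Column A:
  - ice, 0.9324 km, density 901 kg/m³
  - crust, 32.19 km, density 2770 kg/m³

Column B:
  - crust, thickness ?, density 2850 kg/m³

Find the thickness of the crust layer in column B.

Take the compensation level at the base of the deeper column (depth z_c below the surface of column A) and equate Σ ρ_i t_i down to z_c; mantle fills any gap and the z_c terms cancel.
Column A: 0.9324×901 + 32.19×2770 + (z_c − 33.1224)×3390
Column B: 1.895×0 + x×2850 + (z_c − 1.895 − 0 − x)×3390
The z_c×3390 term appears on both sides and cancels. Collect the known terms of each column as K = Σ(ρt)_known − 3390 × (depth of known layers): K_A = 90006.3924 − 3390×33.1224 = −22278.5436; K_B = 0 − 3390×(1.895 + 0) = −6424.05.
Balance: K_A = K_B − x×(3390 − 2850), so x = (K_B − K_A)/(3390 − 2850) = 15854.5/540 = 29.4 km.

29.4 km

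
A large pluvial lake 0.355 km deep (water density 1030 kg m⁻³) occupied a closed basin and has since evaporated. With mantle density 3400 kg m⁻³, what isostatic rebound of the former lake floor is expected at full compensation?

u = d ρ_w/ρ_m = 0.355 km × 1030/3400 = 0.108 km.

0.108 km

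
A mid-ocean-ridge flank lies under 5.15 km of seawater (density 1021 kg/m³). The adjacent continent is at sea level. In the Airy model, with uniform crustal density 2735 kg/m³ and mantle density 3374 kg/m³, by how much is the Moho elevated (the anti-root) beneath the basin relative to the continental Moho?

Balancing pressure at the compensation depth: replacing crust with seawater at the top is compensated by replacing crust with mantle at the base: d (ρ_c − ρ_w) = a (ρ_m − ρ_c).
a = d (ρ_c − ρ_w)/(ρ_m − ρ_c) = 5.15 km × 1714/639 = 13.8 km.

13.8 km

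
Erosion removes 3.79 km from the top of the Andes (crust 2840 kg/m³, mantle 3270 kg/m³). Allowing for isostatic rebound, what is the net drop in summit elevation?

0.498 km

Rebound u = e ρ_c/ρ_m = 3.79 km × 2840/3270 = 3.292 km.
Net surface drop = e − u = 3.79 km − 3.292 km = e (ρ_m − ρ_c)/ρ_m = 0.498 km.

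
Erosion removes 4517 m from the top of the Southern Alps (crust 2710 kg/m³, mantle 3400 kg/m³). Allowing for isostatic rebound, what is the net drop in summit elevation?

917 m

Rebound u = e ρ_c/ρ_m = 4517 m × 2710/3400 = 3600 m.
Net surface drop = e − u = 4517 m − 3600 m = e (ρ_m − ρ_c)/ρ_m = 917 m.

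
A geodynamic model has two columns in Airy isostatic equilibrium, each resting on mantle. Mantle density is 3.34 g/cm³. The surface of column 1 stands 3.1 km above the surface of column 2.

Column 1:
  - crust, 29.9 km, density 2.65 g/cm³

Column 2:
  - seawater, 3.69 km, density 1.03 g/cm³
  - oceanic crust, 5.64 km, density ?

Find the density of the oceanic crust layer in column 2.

3.03 g/cm³

Take the compensation level at the base of the deeper column (depth z_c below the surface of column 1) and equate Σ ρ_i t_i down to z_c; mantle fills any gap and the z_c terms cancel.
Column 1: 29.9×2.65 + (z_c − 29.9)×3.34
Column 2: 3.1×0 + 3.69×1.03 + 5.64×ρ + (z_c − 3.1 − 9.33)×3.34
The z_c×3.34 term appears on both sides and cancels. Collect the known terms of each column as K = Σ(ρt)_known − 3.34 × (depth of known layers): K_1 = 79.235 − 3.34×29.9 = −20.631; K_2 = 3.8007 − 3.34×(3.1 + 9.33) = −37.7155.
Balance: K_1 = K_2 + 5.64×ρ, so ρ = (K_1 − K_2)/5.64 = 17.0845/5.64 = 3.03 g/cm³.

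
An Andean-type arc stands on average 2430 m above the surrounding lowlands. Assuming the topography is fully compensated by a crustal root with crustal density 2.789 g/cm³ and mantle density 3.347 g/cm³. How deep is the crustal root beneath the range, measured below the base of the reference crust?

12100 m

For local isostatic compensation: the weight of the topography is balanced by the buoyancy of the root, ρ_c h = (ρ_m − ρ_c) r.
r = h · ρ_c / (ρ_m − ρ_c) = 2430 m × 2.789 / (3.347 − 2.789) = 12100 m.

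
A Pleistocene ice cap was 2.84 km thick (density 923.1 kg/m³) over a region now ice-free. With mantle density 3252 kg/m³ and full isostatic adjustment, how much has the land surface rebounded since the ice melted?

Removing the load lets mantle flow back in; uplift u satisfies ρ_ice t = ρ_m u.
u = t ρ_ice/ρ_m = 2.84 km × 923.1/3252 = 0.806 km.

0.806 km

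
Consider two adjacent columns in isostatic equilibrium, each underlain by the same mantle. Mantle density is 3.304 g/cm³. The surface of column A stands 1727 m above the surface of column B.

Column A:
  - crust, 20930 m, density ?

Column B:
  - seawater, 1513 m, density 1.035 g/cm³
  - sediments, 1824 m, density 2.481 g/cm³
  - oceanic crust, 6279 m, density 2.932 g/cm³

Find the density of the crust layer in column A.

2.68 g/cm³

Take the compensation level at the base of the deeper column (depth z_c below the surface of column A) and equate Σ ρ_i t_i down to z_c; mantle fills any gap and the z_c terms cancel.
Column A: 20930×ρ + (z_c − 20930)×3.304
Column B: 1727×0 + 1513×1.035 + 1824×2.481 + 6279×2.932 + (z_c − 1727 − 9616)×3.304
The z_c×3.304 term appears on both sides and cancels. Collect the known terms of each column as K = Σ(ρt)_known − 3.304 × (depth of known layers): K_A = 0 − 3.304×20930 = −69152.72; K_B = 24501.327 − 3.304×(1727 + 9616) = −12975.945.
Balance: K_A + 20930×ρ = K_B, so ρ = (K_B − K_A)/20930 = 56176.8/20930 = 2.68 g/cm³.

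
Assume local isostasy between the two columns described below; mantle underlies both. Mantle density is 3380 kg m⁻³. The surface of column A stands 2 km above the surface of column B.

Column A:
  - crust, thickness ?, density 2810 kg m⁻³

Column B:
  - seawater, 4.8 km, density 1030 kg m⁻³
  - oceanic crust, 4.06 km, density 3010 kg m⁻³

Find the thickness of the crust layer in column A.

34.3 km

Take the compensation level at the base of the deeper column (depth z_c below the surface of column A) and equate Σ ρ_i t_i down to z_c; mantle fills any gap and the z_c terms cancel.
Column A: x×2810 + (z_c − 0 − x)×3380
Column B: 2×0 + 4.8×1030 + 4.06×3010 + (z_c − 2 − 8.86)×3380
The z_c×3380 term appears on both sides and cancels. Collect the known terms of each column as K = Σ(ρt)_known − 3380 × (depth of known layers): K_A = 0 − 3380×0 = 0; K_B = 17164.6 − 3380×(2 + 8.86) = −19542.2.
Balance: K_A − x×(3380 − 2810) = K_B, so x = (K_A − K_B)/(3380 − 2810) = 19542.2/570 = 34.3 km.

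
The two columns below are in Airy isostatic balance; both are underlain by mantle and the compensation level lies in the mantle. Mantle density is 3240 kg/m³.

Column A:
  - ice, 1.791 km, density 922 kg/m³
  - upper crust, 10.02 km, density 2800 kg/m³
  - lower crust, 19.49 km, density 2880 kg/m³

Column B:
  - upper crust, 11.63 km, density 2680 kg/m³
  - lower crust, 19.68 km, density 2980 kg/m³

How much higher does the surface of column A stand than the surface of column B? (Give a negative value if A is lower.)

For any compensation level in the mantle, the mantle terms cancel and isostasy reduces to e = (Σt_A − Σt_B) − (Σ(ρt)_A − Σ(ρt)_B) / ρ_m.
Σt_A = 31.301 km; Σt_B = 31.31 km; Σ(ρt)_A = 85838.502; Σ(ρt)_B = 89814.8 (in km·kg/m³).
e = (31.301 − 31.31) − (85838.502 − 89814.8) / 3240 = 1.22 km.

1.22 km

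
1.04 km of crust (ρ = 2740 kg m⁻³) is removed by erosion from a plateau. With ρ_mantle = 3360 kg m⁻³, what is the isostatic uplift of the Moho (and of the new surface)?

0.848 km

Unloading: uplift u = e ρ_c/ρ_m = 1.04 km × 2740/3360 = 0.848 km.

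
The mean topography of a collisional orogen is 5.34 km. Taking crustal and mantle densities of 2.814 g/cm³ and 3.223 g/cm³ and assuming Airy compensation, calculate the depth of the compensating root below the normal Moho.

36.7 km

In Airy isostatic equilibrium: the weight of the topography is balanced by the buoyancy of the root, ρ_c h = (ρ_m − ρ_c) r.
r = h · ρ_c / (ρ_m − ρ_c) = 5.34 km × 2.814 / (3.223 − 2.814) = 36.7 km.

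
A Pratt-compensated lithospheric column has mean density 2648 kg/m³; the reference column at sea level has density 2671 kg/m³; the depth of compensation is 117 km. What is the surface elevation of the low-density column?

ρ_ref D = ρ (D + h) → h = D (ρ_ref − ρ)/ρ.
h = 117 km × (2671 − 2648)/2648 = 1.02 km.

1.02 km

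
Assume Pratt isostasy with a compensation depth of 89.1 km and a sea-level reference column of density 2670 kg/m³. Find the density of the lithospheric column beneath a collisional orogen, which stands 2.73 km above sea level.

Pratt balance: ρ_ref D = ρ (D + h).
ρ = ρ_ref D/(D + h) = 2670 × 89.1 km/(89.1 km + 2.73 km) = 2590 kg/m³.

2590 kg/m³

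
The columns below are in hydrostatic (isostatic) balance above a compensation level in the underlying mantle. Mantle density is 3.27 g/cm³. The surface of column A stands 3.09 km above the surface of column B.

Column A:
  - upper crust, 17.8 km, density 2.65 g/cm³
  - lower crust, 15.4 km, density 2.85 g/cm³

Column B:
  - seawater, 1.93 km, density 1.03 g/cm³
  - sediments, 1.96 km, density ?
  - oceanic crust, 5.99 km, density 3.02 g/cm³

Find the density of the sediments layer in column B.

Take the compensation level at the base of the deeper column (depth z_c below the surface of column A) and equate Σ ρ_i t_i down to z_c; mantle fills any gap and the z_c terms cancel.
Column A: 17.8×2.65 + 15.4×2.85 + (z_c − 33.2)×3.27
Column B: 3.09×0 + 1.93×1.03 + 1.96×ρ + 5.99×3.02 + (z_c − 3.09 − 9.88)×3.27
The z_c×3.27 term appears on both sides and cancels. Collect the known terms of each column as K = Σ(ρt)_known − 3.27 × (depth of known layers): K_A = 91.06 − 3.27×33.2 = −17.504; K_B = 20.0777 − 3.27×(3.09 + 9.88) = −22.3342.
Balance: K_A = K_B + 1.96×ρ, so ρ = (K_A − K_B)/1.96 = 4.8302/1.96 = 2.46 g/cm³.

2.46 g/cm³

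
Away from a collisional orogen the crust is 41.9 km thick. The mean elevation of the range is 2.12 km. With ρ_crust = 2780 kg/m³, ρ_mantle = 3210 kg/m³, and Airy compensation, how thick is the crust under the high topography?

57.7 km

Root depth r = h ρ_c / (ρ_m − ρ_c) = 2.12 km × 2780 / 430 = 13.71 km.
Total thickness = T + h + r = 41.9 km + 2.12 km + 13.71 km = 57.7 km.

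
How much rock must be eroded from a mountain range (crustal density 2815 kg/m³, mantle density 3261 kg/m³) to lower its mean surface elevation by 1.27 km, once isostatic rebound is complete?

Net drop Δ = e − u = e − e ρ_c/ρ_m = e (ρ_m − ρ_c)/ρ_m.
e = Δ ρ_m/(ρ_m − ρ_c) = 1.27 km × 3261/446 = 9.29 km.

9.29 km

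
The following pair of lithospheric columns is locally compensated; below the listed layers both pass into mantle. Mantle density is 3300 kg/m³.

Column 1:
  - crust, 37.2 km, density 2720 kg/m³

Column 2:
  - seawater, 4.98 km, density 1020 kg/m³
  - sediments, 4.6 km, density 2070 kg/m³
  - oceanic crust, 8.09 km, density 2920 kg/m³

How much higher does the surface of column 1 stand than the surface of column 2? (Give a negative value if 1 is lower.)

0.451 km

For any compensation level in the mantle, the mantle terms cancel and isostasy reduces to e = (Σt_1 − Σt_2) − (Σ(ρt)_1 − Σ(ρt)_2) / ρ_m.
Σt_1 = 37.2 km; Σt_2 = 17.67 km; Σ(ρt)_1 = 101184; Σ(ρt)_2 = 38224.4 (in km·kg/m³).
e = (37.2 − 17.67) − (101184 − 38224.4) / 3300 = 0.451 km.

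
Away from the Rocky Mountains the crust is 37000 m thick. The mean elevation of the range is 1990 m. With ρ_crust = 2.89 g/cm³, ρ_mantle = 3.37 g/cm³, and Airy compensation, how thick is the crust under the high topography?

51000 m

Root depth r = h ρ_c / (ρ_m − ρ_c) = 1990 m × 2.89 / 0.48 = 11980 m.
Total thickness = T + h + r = 37000 m + 1990 m + 11980 m = 51000 m.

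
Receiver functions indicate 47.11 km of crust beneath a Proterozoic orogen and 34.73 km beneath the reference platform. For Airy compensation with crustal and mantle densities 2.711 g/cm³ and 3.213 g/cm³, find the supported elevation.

1.93 km

Excess crust Δ = 47.11 km − 34.73 km = 12.38 km, split between elevation h and root r with h + r = Δ.
Airy balance ρ_c h = (ρ_m − ρ_c) r gives r = h ρ_c/(ρ_m − ρ_c), so h (1 + ρ_c/(ρ_m − ρ_c)) = Δ, i.e. h = Δ (ρ_m − ρ_c)/ρ_m.
h = 12.38 km × 0.502/3.213 = 1.93 km.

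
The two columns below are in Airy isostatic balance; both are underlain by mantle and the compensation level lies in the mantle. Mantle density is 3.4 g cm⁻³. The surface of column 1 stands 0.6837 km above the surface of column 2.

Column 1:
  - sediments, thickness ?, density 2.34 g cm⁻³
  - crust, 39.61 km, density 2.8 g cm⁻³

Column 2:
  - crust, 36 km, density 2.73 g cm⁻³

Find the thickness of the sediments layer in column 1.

Take the compensation level at the base of the deeper column (depth z_c below the surface of column 1) and equate Σ ρ_i t_i down to z_c; mantle fills any gap and the z_c terms cancel.
Column 1: x×2.34 + 39.61×2.8 + (z_c − 39.61 − x)×3.4
Column 2: 0.6837×0 + 36×2.73 + (z_c − 0.6837 − 36)×3.4
The z_c×3.4 term appears on both sides and cancels. Collect the known terms of each column as K = Σ(ρt)_known − 3.4 × (depth of known layers): K_1 = 110.908 − 3.4×39.61 = −23.766; K_2 = 98.28 − 3.4×(0.6837 + 36) = −26.44458.
Balance: K_1 − x×(3.4 − 2.34) = K_2, so x = (K_1 − K_2)/(3.4 − 2.34) = 2.67858/1.06 = 2.53 km.

2.53 km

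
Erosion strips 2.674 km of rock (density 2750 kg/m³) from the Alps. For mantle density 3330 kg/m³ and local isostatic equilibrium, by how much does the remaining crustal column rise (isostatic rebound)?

Unloading: uplift u = e ρ_c/ρ_m = 2.674 km × 2750/3330 = 2.21 km.

2.21 km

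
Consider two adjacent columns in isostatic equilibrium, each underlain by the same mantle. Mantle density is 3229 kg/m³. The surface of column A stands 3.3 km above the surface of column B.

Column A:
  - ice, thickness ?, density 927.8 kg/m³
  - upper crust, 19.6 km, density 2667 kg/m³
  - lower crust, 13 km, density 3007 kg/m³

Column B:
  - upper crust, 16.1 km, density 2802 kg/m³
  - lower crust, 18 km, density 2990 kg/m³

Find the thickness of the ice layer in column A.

Take the compensation level at the base of the deeper column (depth z_c below the surface of column A) and equate Σ ρ_i t_i down to z_c; mantle fills any gap and the z_c terms cancel.
Column A: x×927.8 + 19.6×2667 + 13×3007 + (z_c − 32.6 − x)×3229
Column B: 3.3×0 + 16.1×2802 + 18×2990 + (z_c − 3.3 − 34.1)×3229
The z_c×3229 term appears on both sides and cancels. Collect the known terms of each column as K = Σ(ρt)_known − 3229 × (depth of known layers): K_A = 91364.2 − 3229×32.6 = −13901.2; K_B = 98932.2 − 3229×(3.3 + 34.1) = −21832.4.
Balance: K_A − x×(3229 − 927.8) = K_B, so x = (K_A − K_B)/(3229 − 927.8) = 7931.2/2301.2 = 3.45 km.

3.45 km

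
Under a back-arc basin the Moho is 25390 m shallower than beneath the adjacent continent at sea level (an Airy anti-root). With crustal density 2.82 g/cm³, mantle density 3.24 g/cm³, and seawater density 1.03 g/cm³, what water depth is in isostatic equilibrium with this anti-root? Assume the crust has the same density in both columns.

Replacing a thickness d of crust by seawater at the top must be balanced by replacing crust with mantle at the base: d (ρ_c − ρ_w) = a (ρ_m − ρ_c).
d = a (ρ_m − ρ_c)/(ρ_c − ρ_w) = 25390 m × 0.42/1.79 = 5960 m.

5960 m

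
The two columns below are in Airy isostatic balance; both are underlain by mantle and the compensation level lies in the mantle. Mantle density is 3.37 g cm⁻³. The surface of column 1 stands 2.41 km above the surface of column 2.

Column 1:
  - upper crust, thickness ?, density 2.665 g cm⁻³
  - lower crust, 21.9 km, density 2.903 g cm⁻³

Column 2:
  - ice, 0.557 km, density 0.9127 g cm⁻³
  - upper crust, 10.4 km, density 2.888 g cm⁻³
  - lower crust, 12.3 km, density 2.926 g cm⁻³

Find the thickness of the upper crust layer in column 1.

13.8 km

Take the compensation level at the base of the deeper column (depth z_c below the surface of column 1) and equate Σ ρ_i t_i down to z_c; mantle fills any gap and the z_c terms cancel.
Column 1: x×2.665 + 21.9×2.903 + (z_c − 21.9 − x)×3.37
Column 2: 2.41×0 + 0.557×0.9127 + 10.4×2.888 + 12.3×2.926 + (z_c − 2.41 − 23.257)×3.37
The z_c×3.37 term appears on both sides and cancels. Collect the known terms of each column as K = Σ(ρt)_known − 3.37 × (depth of known layers): K_1 = 63.5757 − 3.37×21.9 = −10.2273; K_2 = 66.5333739 − 3.37×(2.41 + 23.257) = −19.9644161.
Balance: K_1 − x×(3.37 − 2.665) = K_2, so x = (K_1 − K_2)/(3.37 − 2.665) = 9.73712/0.705 = 13.8 km.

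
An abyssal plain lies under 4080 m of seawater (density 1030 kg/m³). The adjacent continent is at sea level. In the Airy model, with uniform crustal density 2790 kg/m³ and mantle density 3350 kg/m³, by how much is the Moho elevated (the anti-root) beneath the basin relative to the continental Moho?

In Airy isostatic equilibrium: replacing crust with seawater at the top is compensated by replacing crust with mantle at the base: d (ρ_c − ρ_w) = a (ρ_m − ρ_c).
a = d (ρ_c − ρ_w)/(ρ_m − ρ_c) = 4080 m × 1760/560 = 12800 m.

12800 m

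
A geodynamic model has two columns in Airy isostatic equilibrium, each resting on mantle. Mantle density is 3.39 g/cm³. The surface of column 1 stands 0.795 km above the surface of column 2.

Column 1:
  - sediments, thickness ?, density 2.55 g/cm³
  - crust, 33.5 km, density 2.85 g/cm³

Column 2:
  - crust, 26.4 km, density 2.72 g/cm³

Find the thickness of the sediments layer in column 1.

2.73 km

Take the compensation level at the base of the deeper column (depth z_c below the surface of column 1) and equate Σ ρ_i t_i down to z_c; mantle fills any gap and the z_c terms cancel.
Column 1: x×2.55 + 33.5×2.85 + (z_c − 33.5 − x)×3.39
Column 2: 0.795×0 + 26.4×2.72 + (z_c − 0.795 − 26.4)×3.39
The z_c×3.39 term appears on both sides and cancels. Collect the known terms of each column as K = Σ(ρt)_known − 3.39 × (depth of known layers): K_1 = 95.475 − 3.39×33.5 = −18.09; K_2 = 71.808 − 3.39×(0.795 + 26.4) = −20.38305.
Balance: K_1 − x×(3.39 − 2.55) = K_2, so x = (K_1 − K_2)/(3.39 − 2.55) = 2.29305/0.84 = 2.73 km.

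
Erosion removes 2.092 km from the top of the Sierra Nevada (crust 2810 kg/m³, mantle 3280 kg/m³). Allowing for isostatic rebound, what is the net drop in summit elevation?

0.3 km

Rebound u = e ρ_c/ρ_m = 2.092 km × 2810/3280 = 1.792 km.
Net surface drop = e − u = 2.092 km − 1.792 km = e (ρ_m − ρ_c)/ρ_m = 0.3 km.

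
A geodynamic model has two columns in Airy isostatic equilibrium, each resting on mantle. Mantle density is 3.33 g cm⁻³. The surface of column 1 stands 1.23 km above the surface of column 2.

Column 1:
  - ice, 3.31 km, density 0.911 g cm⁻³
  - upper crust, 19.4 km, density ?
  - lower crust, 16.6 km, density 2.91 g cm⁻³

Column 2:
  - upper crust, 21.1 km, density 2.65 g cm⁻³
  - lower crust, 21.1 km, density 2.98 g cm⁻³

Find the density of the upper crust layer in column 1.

Take the compensation level at the base of the deeper column (depth z_c below the surface of column 1) and equate Σ ρ_i t_i down to z_c; mantle fills any gap and the z_c terms cancel.
Column 1: 3.31×0.911 + 19.4×ρ + 16.6×2.91 + (z_c − 39.31)×3.33
Column 2: 1.23×0 + 21.1×2.65 + 21.1×2.98 + (z_c − 1.23 − 42.2)×3.33
The z_c×3.33 term appears on both sides and cancels. Collect the known terms of each column as K = Σ(ρt)_known − 3.33 × (depth of known layers): K_1 = 51.32141 − 3.33×39.31 = −79.58089; K_2 = 118.793 − 3.33×(1.23 + 42.2) = −25.8289.
Balance: K_1 + 19.4×ρ = K_2, so ρ = (K_2 − K_1)/19.4 = 53.752/19.4 = 2.77 g cm⁻³.

2.77 g cm⁻³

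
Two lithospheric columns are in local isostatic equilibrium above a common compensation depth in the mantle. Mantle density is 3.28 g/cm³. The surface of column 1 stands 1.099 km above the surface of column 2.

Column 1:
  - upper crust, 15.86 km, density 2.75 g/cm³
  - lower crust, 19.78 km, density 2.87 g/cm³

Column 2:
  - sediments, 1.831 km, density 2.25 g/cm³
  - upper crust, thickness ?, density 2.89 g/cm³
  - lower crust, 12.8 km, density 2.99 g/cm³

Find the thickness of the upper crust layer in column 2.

18.8 km

Take the compensation level at the base of the deeper column (depth z_c below the surface of column 1) and equate Σ ρ_i t_i down to z_c; mantle fills any gap and the z_c terms cancel.
Column 1: 15.86×2.75 + 19.78×2.87 + (z_c − 35.64)×3.28
Column 2: 1.099×0 + 1.831×2.25 + x×2.89 + 12.8×2.99 + (z_c − 1.099 − 14.631 − x)×3.28
The z_c×3.28 term appears on both sides and cancels. Collect the known terms of each column as K = Σ(ρt)_known − 3.28 × (depth of known layers): K_1 = 100.3836 − 3.28×35.64 = −16.5156; K_2 = 42.39175 − 3.28×(1.099 + 14.631) = −9.20265.
Balance: K_1 = K_2 − x×(3.28 − 2.89), so x = (K_2 − K_1)/(3.28 − 2.89) = 7.31295/0.39 = 18.8 km.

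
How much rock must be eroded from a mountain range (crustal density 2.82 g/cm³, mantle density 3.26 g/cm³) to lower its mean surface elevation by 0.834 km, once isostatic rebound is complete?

6.18 km

Net drop Δ = e − u = e − e ρ_c/ρ_m = e (ρ_m − ρ_c)/ρ_m.
e = Δ ρ_m/(ρ_m − ρ_c) = 0.834 km × 3.26/0.44 = 6.18 km.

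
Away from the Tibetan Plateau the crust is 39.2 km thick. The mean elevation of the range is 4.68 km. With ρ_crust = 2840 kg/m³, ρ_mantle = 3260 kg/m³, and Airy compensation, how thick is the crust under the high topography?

75.5 km

Root depth r = h ρ_c / (ρ_m − ρ_c) = 4.68 km × 2840 / 420 = 31.65 km.
Total thickness = T + h + r = 39.2 km + 4.68 km + 31.65 km = 75.5 km.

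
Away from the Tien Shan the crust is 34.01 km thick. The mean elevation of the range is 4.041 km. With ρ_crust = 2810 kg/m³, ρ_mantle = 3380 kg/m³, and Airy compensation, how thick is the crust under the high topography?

Root depth r = h ρ_c / (ρ_m − ρ_c) = 4.041 km × 2810 / 570 = 19.92 km.
Total thickness = T + h + r = 34.01 km + 4.041 km + 19.92 km = 58 km.

58 km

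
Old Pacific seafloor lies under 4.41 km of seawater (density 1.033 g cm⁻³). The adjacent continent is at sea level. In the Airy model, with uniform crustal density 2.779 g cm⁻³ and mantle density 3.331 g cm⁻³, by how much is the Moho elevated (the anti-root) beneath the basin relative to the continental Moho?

13.9 km

Isostatic balance requires: replacing crust with seawater at the top is compensated by replacing crust with mantle at the base: d (ρ_c − ρ_w) = a (ρ_m − ρ_c).
a = d (ρ_c − ρ_w)/(ρ_m − ρ_c) = 4.41 km × 1.746/0.552 = 13.9 km.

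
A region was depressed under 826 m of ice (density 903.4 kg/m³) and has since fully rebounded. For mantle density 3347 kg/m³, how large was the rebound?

Removing the load lets mantle flow back in; uplift u satisfies ρ_ice t = ρ_m u.
u = t ρ_ice/ρ_m = 826 m × 903.4/3347 = 223 m.

223 m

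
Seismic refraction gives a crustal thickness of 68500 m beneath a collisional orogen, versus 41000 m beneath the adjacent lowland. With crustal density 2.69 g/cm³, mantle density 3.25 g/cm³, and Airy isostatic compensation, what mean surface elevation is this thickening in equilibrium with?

4740 m

Excess crust Δ = 68500 m − 41000 m = 27500 m, split between elevation h and root r with h + r = Δ.
Airy balance ρ_c h = (ρ_m − ρ_c) r gives r = h ρ_c/(ρ_m − ρ_c), so h (1 + ρ_c/(ρ_m − ρ_c)) = Δ, i.e. h = Δ (ρ_m − ρ_c)/ρ_m.
h = 27500 m × 0.56/3.25 = 4740 m.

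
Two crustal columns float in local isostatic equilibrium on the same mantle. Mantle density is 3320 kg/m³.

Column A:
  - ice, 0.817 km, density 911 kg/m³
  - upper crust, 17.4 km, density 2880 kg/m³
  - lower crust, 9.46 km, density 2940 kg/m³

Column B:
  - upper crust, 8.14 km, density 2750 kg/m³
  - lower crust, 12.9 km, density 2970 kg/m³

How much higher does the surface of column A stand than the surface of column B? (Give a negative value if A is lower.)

1.22 km

For any compensation level in the mantle, the mantle terms cancel and isostasy reduces to e = (Σt_A − Σt_B) − (Σ(ρt)_A − Σ(ρt)_B) / ρ_m.
Σt_A = 27.677 km; Σt_B = 21.04 km; Σ(ρt)_A = 78668.687; Σ(ρt)_B = 60698 (in km·kg/m³).
e = (27.677 − 21.04) − (78668.687 − 60698) / 3320 = 1.22 km.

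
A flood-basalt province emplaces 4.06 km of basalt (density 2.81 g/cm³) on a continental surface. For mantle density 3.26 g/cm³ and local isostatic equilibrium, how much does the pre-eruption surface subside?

3.5 km

Subaerial loading: s = t ρ_load / ρ_m.
s = 4.06 km × 2.81/3.26 = 3.5 km.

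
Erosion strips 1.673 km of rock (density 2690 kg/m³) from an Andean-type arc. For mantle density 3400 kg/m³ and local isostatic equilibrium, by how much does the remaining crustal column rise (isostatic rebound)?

Unloading: uplift u = e ρ_c/ρ_m = 1.673 km × 2690/3400 = 1.32 km.

1.32 km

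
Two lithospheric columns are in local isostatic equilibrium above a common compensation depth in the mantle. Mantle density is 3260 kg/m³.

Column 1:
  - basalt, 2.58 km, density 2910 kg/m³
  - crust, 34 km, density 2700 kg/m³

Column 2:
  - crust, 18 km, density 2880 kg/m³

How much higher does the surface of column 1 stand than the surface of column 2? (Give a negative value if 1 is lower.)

For any compensation level in the mantle, the mantle terms cancel and isostasy reduces to e = (Σt_1 − Σt_2) − (Σ(ρt)_1 − Σ(ρt)_2) / ρ_m.
Σt_1 = 36.58 km; Σt_2 = 18 km; Σ(ρt)_1 = 99307.8; Σ(ρt)_2 = 51840 (in km·kg/m³).
e = (36.58 − 18) − (99307.8 − 51840) / 3260 = 4.02 km.

4.02 km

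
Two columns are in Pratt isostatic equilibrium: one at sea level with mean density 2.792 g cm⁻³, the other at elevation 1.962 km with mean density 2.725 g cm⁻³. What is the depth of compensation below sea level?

ρ_ref D = ρ (D + h) → D (ρ_ref − ρ) = ρ h.
D = ρ h/(ρ_ref − ρ) = 2.725 × 1.962 km/(2.792 − 2.725) = 79.8 km.

79.8 km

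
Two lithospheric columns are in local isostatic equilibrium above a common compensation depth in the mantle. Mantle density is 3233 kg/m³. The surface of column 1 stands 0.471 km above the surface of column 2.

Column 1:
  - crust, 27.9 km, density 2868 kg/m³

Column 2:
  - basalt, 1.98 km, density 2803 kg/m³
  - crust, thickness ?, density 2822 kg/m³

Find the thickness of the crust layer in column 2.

Take the compensation level at the base of the deeper column (depth z_c below the surface of column 1) and equate Σ ρ_i t_i down to z_c; mantle fills any gap and the z_c terms cancel.
Column 1: 27.9×2868 + (z_c − 27.9)×3233
Column 2: 0.471×0 + 1.98×2803 + x×2822 + (z_c − 0.471 − 1.98 − x)×3233
The z_c×3233 term appears on both sides and cancels. Collect the known terms of each column as K = Σ(ρt)_known − 3233 × (depth of known layers): K_1 = 80017.2 − 3233×27.9 = −10183.5; K_2 = 5549.94 − 3233×(0.471 + 1.98) = −2374.143.
Balance: K_1 = K_2 − x×(3233 − 2822), so x = (K_2 − K_1)/(3233 − 2822) = 7809.36/411 = 19 km.

19 km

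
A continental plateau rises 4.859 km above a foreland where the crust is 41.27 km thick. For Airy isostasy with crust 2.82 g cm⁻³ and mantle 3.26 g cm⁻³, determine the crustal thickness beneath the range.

77.3 km

Root depth r = h ρ_c / (ρ_m − ρ_c) = 4.859 km × 2.82 / 0.44 = 31.14 km.
Total thickness = T + h + r = 41.27 km + 4.859 km + 31.14 km = 77.3 km.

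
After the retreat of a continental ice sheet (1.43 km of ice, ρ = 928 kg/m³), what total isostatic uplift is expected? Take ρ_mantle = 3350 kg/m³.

Removing the load lets mantle flow back in; uplift u satisfies ρ_ice t = ρ_m u.
u = t ρ_ice/ρ_m = 1.43 km × 928/3350 = 0.396 km.

0.396 km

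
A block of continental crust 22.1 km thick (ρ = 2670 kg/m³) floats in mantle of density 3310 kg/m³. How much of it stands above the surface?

4.27 km

Floating equilibrium: submerged depth d = t ρ_obj/ρ_fluid = 22.1 km × 2670/3310 = 17.83 km.
Freeboard = t − d = 22.1 km − 17.83 km = 4.27 km.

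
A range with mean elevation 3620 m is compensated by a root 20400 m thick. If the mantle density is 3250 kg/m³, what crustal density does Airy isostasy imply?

ρ_c h = (ρ_m − ρ_c) r → ρ_c (h + r) = ρ_m r → ρ_c = ρ_m r / (h + r).
ρ_c = 3250 × 20400 m / (3620 m + 20400 m) = 2760 kg/m³.

2760 kg/m³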